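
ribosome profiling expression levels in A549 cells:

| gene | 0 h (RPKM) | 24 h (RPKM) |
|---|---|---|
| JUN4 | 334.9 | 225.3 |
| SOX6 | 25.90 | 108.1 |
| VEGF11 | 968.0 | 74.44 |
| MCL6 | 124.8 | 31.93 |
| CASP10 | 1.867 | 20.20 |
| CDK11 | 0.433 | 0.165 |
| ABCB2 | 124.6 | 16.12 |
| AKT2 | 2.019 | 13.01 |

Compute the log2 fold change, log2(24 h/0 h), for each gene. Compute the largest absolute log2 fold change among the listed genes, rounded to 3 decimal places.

3.701

log2(225.3/334.9) = -0.572  (JUN4)
log2(108.1/25.90) = 2.061  (SOX6)
log2(74.44/968.0) = -3.701  (VEGF11)
log2(31.93/124.8) = -1.967  (MCL6)
log2(20.20/1.867) = 3.436  (CASP10)
log2(0.165/0.433) = -1.392  (CDK11)
log2(16.12/124.6) = -2.950  (ABCB2)
log2(13.01/2.019) = 2.688  (AKT2)
The largest magnitude belongs to VEGF11.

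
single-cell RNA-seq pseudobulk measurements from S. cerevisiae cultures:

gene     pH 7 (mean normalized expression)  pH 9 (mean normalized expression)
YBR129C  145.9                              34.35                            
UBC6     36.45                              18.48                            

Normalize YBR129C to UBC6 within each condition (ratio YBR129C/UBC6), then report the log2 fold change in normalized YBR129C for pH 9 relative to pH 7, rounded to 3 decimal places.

YBR129C/UBC6 (pH 7) = 145.9 / 36.45 = 4.0027
YBR129C/UBC6 (pH 9) = 34.35 / 18.48 = 1.8588
Fold change = 1.8588 / 4.0027 = 0.4644
log2(0.4644) = -1.1066

-1.107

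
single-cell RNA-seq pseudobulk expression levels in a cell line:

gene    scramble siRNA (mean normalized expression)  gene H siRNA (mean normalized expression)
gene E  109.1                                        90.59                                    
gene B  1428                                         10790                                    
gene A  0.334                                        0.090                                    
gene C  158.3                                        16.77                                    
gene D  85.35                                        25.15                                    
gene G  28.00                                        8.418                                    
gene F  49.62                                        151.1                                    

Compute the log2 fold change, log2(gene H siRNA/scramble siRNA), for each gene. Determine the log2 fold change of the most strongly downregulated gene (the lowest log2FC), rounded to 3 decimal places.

-3.239

log2(90.59/109.1) = -0.268  (gene E)
log2(10790/1428) = 2.918  (gene B)
log2(0.090/0.334) = -1.892  (gene A)
log2(16.77/158.3) = -3.239  (gene C)
log2(25.15/85.35) = -1.763  (gene D)
log2(8.418/28.00) = -1.734  (gene G)
log2(151.1/49.62) = 1.607  (gene F)
gene C is most strongly downregulated.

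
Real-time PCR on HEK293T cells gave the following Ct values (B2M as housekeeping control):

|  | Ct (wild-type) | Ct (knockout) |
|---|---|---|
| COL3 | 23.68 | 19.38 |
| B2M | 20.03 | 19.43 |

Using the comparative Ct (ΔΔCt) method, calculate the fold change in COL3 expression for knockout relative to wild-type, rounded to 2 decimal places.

13.00

ΔCt(wild-type) = 23.680 − 20.030 = 3.650
ΔCt(knockout) = 19.380 − 19.430 = -0.050
ΔΔCt = -0.050 − 3.650 = -3.700
Fold change = 2^(−(-3.700)) = 2^3.700 = 12.996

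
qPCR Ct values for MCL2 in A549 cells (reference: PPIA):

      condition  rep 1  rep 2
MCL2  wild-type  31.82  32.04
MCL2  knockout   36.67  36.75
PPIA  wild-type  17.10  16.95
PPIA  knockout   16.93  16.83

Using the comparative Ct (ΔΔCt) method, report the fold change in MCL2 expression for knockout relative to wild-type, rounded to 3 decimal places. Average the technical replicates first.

Mean Ct: MCL2 wild-type 31.930; MCL2 knockout 36.710; PPIA wild-type 17.025; PPIA knockout 16.880
ΔCt(wild-type) = 31.930 − 17.025 = 14.905
ΔCt(knockout) = 36.710 − 16.880 = 19.830
ΔΔCt = 19.830 − 14.905 = 4.925
Fold change = 2^(−4.925) = 0.0329

0.033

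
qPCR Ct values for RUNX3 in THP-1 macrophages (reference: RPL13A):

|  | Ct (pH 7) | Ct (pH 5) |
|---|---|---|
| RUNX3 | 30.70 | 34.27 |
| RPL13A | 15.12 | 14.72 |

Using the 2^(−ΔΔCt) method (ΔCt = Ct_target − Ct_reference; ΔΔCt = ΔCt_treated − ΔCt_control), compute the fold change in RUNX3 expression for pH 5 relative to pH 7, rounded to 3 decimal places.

0.064

ΔCt(pH 7) = 30.700 − 15.120 = 15.580
ΔCt(pH 5) = 34.270 − 14.720 = 19.550
ΔΔCt = 19.550 − 15.580 = 3.970
Fold change = 2^(−3.970) = 0.0638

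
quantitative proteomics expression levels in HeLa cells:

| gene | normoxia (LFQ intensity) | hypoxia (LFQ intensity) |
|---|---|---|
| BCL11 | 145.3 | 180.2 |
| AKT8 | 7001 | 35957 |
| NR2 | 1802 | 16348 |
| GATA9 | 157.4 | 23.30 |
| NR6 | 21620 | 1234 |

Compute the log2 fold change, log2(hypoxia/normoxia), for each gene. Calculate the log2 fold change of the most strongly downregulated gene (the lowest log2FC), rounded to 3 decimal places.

log2(180.2/145.3) = 0.311  (BCL11)
log2(35957/7001) = 2.361  (AKT8)
log2(16348/1802) = 3.181  (NR2)
log2(23.30/157.4) = -2.756  (GATA9)
log2(1234/21620) = -4.131  (NR6)
NR6 is most strongly downregulated.

-4.131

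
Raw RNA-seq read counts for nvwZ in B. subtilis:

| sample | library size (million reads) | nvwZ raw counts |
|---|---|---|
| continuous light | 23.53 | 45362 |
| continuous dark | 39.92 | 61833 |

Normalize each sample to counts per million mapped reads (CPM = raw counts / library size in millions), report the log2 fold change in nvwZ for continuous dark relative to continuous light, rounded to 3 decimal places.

CPM(continuous light) = 45362 / 23.53 = 1927.8368
CPM(continuous dark) = 61833 / 39.92 = 1548.9228
Fold change = 1548.9228 / 1927.8368 = 0.80345
log2(0.80345) = -0.3157

-0.316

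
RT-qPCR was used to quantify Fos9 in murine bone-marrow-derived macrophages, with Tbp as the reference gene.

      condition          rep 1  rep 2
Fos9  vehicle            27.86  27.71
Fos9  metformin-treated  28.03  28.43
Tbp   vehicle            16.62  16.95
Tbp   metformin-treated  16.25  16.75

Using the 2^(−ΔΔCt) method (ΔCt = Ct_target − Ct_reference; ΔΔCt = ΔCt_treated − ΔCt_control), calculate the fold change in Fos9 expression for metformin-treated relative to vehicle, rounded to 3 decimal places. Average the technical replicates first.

0.603

Mean Ct: Fos9 vehicle 27.785; Fos9 metformin-treated 28.230; Tbp vehicle 16.785; Tbp metformin-treated 16.500
ΔCt(vehicle) = 27.785 − 16.785 = 11.000
ΔCt(metformin-treated) = 28.230 − 16.500 = 11.730
ΔΔCt = 11.730 − 11.000 = 0.730
Fold change = 2^(−0.730) = 0.6029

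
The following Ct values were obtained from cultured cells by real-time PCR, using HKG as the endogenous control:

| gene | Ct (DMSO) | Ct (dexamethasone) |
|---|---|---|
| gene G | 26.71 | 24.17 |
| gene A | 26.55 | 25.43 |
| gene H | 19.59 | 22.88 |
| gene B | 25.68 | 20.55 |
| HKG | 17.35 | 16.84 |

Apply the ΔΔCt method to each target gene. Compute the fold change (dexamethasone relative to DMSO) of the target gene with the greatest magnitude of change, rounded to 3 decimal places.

24.590

gene G: ΔΔCt = (24.17−16.84) − (26.71−17.35) = 7.33 − 9.36 = -2.03; fold change = 2^2.03 = 4.084
gene A: ΔΔCt = (25.43−16.84) − (26.55−17.35) = 8.59 − 9.20 = -0.61; fold change = 2^0.61 = 1.526
gene H: ΔΔCt = (22.88−16.84) − (19.59−17.35) = 6.04 − 2.24 = 3.80; fold change = 2^-3.80 = 0.072
gene B: ΔΔCt = (20.55−16.84) − (25.68−17.35) = 3.71 − 8.33 = -4.62; fold change = 2^4.62 = 24.590
gene B has the largest |ΔΔCt| = 4.62.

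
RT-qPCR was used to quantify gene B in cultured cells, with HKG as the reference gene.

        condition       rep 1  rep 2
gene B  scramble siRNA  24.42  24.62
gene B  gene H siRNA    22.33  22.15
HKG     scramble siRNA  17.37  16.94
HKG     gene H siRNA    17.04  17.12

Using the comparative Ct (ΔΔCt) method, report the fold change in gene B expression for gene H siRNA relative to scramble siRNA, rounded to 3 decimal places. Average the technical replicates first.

Mean Ct: gene B scramble siRNA 24.520; gene B gene H siRNA 22.240; HKG scramble siRNA 17.155; HKG gene H siRNA 17.080
ΔCt(scramble siRNA) = 24.520 − 17.155 = 7.365
ΔCt(gene H siRNA) = 22.240 − 17.080 = 5.160
ΔΔCt = 5.160 − 7.365 = -2.205
Fold change = 2^(−(-2.205)) = 2^2.205 = 4.6107

4.611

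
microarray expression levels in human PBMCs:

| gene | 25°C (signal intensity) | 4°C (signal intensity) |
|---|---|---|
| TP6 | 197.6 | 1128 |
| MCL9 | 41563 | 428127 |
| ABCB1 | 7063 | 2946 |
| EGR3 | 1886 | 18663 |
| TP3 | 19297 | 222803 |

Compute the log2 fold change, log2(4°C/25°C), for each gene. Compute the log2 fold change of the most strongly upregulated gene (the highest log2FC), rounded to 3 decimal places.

log2(1128/197.6) = 2.513  (TP6)
log2(428127/41563) = 3.365  (MCL9)
log2(2946/7063) = -1.262  (ABCB1)
log2(18663/1886) = 3.307  (EGR3)
log2(222803/19297) = 3.529  (TP3)
TP3 is most strongly upregulated.

3.529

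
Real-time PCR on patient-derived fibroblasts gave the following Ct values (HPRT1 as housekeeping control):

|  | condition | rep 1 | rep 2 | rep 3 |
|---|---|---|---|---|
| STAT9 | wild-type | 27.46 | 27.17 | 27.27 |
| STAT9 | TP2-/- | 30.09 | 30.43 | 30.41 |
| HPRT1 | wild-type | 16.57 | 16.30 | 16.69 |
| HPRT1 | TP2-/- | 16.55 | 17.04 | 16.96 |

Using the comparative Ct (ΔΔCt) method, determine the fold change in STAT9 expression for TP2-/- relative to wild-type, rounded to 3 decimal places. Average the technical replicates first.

Mean Ct: STAT9 wild-type 27.300; STAT9 TP2-/- 30.310; HPRT1 wild-type 16.520; HPRT1 TP2-/- 16.850
ΔCt(wild-type) = 27.300 − 16.520 = 10.780
ΔCt(TP2-/-) = 30.310 − 16.850 = 13.460
ΔΔCt = 13.460 − 10.780 = 2.680
Fold change = 2^(−2.680) = 0.1560

0.156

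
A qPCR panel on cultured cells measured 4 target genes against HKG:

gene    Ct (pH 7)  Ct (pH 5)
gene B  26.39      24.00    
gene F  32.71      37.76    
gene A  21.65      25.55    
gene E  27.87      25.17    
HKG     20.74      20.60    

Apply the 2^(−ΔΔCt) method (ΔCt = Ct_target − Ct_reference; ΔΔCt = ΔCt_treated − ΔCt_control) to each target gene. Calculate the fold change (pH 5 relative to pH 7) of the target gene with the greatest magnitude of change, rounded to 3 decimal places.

gene B: ΔΔCt = (24.00−20.60) − (26.39−20.74) = 3.40 − 5.65 = -2.25; fold change = 2^2.25 = 4.757
gene F: ΔΔCt = (37.76−20.60) − (32.71−20.74) = 17.16 − 11.97 = 5.19; fold change = 2^-5.19 = 0.027
gene A: ΔΔCt = (25.55−20.60) − (21.65−20.74) = 4.95 − 0.91 = 4.04; fold change = 2^-4.04 = 0.061
gene E: ΔΔCt = (25.17−20.60) − (27.87−20.74) = 4.57 − 7.13 = -2.56; fold change = 2^2.56 = 5.897
gene F has the largest |ΔΔCt| = 5.19.

0.027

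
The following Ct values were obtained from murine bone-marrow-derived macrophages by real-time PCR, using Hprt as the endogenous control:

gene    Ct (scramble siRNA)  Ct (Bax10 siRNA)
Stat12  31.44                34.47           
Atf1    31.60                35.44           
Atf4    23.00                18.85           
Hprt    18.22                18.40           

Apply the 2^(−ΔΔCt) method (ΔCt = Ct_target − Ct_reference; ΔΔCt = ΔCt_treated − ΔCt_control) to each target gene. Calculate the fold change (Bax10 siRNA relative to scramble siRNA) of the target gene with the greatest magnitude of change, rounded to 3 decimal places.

20.112

Stat12: ΔΔCt = (34.47−18.40) − (31.44−18.22) = 16.07 − 13.22 = 2.85; fold change = 2^-2.85 = 0.139
Atf1: ΔΔCt = (35.44−18.40) − (31.60−18.22) = 17.04 − 13.38 = 3.66; fold change = 2^-3.66 = 0.079
Atf4: ΔΔCt = (18.85−18.40) − (23.00−18.22) = 0.45 − 4.78 = -4.33; fold change = 2^4.33 = 20.112
Atf4 has the largest |ΔΔCt| = 4.33.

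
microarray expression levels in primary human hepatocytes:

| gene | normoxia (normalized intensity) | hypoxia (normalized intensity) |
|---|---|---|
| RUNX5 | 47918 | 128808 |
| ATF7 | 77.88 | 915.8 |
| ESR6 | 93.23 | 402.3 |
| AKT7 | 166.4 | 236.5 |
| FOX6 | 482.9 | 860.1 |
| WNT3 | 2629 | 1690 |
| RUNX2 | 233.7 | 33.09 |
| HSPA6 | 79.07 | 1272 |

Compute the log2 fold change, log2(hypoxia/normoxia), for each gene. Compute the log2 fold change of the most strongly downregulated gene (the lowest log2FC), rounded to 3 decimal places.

-2.820

log2(128808/47918) = 1.427  (RUNX5)
log2(915.8/77.88) = 3.556  (ATF7)
log2(402.3/93.23) = 2.109  (ESR6)
log2(236.5/166.4) = 0.507  (AKT7)
log2(860.1/482.9) = 0.833  (FOX6)
log2(1690/2629) = -0.637  (WNT3)
log2(33.09/233.7) = -2.820  (RUNX2)
log2(1272/79.07) = 4.008  (HSPA6)
RUNX2 is most strongly downregulated.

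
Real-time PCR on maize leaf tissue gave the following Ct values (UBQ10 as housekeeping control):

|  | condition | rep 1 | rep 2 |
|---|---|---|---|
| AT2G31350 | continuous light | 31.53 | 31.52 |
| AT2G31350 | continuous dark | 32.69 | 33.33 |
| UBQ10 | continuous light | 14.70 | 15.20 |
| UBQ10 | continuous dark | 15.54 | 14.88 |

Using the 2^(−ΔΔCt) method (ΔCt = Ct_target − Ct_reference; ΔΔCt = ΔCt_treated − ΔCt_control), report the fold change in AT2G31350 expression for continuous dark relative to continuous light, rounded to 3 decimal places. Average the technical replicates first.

0.428

Mean Ct: AT2G31350 continuous light 31.525; AT2G31350 continuous dark 33.010; UBQ10 continuous light 14.950; UBQ10 continuous dark 15.210
ΔCt(continuous light) = 31.525 − 14.950 = 16.575
ΔCt(continuous dark) = 33.010 − 15.210 = 17.800
ΔΔCt = 17.800 − 16.575 = 1.225
Fold change = 2^(−1.225) = 0.4278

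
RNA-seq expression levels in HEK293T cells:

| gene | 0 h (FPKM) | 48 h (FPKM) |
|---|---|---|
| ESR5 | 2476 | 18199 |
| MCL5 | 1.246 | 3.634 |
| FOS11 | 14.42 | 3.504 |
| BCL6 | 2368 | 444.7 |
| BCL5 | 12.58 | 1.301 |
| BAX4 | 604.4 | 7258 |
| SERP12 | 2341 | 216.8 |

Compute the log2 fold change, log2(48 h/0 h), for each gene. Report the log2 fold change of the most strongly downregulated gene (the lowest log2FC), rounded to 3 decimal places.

log2(18199/2476) = 2.878  (ESR5)
log2(3.634/1.246) = 1.544  (MCL5)
log2(3.504/14.42) = -2.041  (FOS11)
log2(444.7/2368) = -2.413  (BCL6)
log2(1.301/12.58) = -3.273  (BCL5)
log2(7258/604.4) = 3.586  (BAX4)
log2(216.8/2341) = -3.433  (SERP12)
SERP12 is most strongly downregulated.

-3.433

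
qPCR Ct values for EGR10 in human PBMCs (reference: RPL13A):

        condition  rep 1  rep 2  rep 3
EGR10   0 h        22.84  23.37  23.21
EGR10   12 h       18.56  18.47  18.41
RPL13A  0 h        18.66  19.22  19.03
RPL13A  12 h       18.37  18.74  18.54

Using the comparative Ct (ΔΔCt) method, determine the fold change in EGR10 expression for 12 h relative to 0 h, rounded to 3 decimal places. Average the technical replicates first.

Mean Ct: EGR10 0 h 23.140; EGR10 12 h 18.480; RPL13A 0 h 18.970; RPL13A 12 h 18.550
ΔCt(0 h) = 23.140 − 18.970 = 4.170
ΔCt(12 h) = 18.480 − 18.550 = -0.070
ΔΔCt = -0.070 − 4.170 = -4.240
Fold change = 2^(−(-4.240)) = 2^4.240 = 18.8959

18.896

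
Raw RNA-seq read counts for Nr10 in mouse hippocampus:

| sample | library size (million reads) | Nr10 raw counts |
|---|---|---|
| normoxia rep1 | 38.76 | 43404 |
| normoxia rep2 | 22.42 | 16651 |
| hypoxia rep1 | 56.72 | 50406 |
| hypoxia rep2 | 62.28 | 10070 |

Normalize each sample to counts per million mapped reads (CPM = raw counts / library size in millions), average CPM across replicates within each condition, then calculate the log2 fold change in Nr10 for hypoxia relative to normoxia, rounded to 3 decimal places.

CPM(normoxia rep1) = 43404 / 38.76 = 1119.8142
CPM(normoxia rep2) = 16651 / 22.42 = 742.6851
CPM(hypoxia rep1) = 50406 / 56.72 = 888.6812
CPM(hypoxia rep2) = 10070 / 62.28 = 161.6891
mean CPM(normoxia) = 931.2497; mean CPM(hypoxia) = 525.1852
Fold change = 525.1852 / 931.2497 = 0.56396
log2(0.56396) = -0.8263

-0.826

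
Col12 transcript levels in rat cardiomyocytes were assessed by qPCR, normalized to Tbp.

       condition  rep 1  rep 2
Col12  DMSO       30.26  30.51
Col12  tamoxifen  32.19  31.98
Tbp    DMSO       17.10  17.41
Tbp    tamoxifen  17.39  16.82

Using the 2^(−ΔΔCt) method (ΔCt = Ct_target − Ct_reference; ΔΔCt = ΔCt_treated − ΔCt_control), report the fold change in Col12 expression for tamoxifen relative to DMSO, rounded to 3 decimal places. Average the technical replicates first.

0.277

Mean Ct: Col12 DMSO 30.385; Col12 tamoxifen 32.085; Tbp DMSO 17.255; Tbp tamoxifen 17.105
ΔCt(DMSO) = 30.385 − 17.255 = 13.130
ΔCt(tamoxifen) = 32.085 − 17.105 = 14.980
ΔΔCt = 14.980 − 13.130 = 1.850
Fold change = 2^(−1.850) = 0.2774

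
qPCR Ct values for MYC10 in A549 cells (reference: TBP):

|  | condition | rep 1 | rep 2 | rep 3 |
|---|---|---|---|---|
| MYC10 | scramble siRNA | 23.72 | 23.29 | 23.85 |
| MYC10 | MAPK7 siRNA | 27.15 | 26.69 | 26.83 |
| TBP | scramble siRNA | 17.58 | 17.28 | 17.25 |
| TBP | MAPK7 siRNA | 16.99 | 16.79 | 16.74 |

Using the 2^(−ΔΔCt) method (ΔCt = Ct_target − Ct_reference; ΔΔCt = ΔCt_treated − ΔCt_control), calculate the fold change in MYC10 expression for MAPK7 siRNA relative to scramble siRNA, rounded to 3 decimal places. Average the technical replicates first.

Mean Ct: MYC10 scramble siRNA 23.620; MYC10 MAPK7 siRNA 26.890; TBP scramble siRNA 17.370; TBP MAPK7 siRNA 16.840
ΔCt(scramble siRNA) = 23.620 − 17.370 = 6.250
ΔCt(MAPK7 siRNA) = 26.890 − 16.840 = 10.050
ΔΔCt = 10.050 − 6.250 = 3.800
Fold change = 2^(−3.800) = 0.0718

0.072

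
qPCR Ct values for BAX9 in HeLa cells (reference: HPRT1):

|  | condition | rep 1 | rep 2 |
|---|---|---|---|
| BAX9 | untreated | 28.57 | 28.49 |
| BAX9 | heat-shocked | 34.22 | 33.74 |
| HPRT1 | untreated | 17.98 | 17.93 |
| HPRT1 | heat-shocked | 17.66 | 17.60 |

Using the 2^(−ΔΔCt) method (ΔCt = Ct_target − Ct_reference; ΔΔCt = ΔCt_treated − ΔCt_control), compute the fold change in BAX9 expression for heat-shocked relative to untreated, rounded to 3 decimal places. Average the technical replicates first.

0.018

Mean Ct: BAX9 untreated 28.530; BAX9 heat-shocked 33.980; HPRT1 untreated 17.955; HPRT1 heat-shocked 17.630
ΔCt(untreated) = 28.530 − 17.955 = 10.575
ΔCt(heat-shocked) = 33.980 − 17.630 = 16.350
ΔΔCt = 16.350 − 10.575 = 5.775
Fold change = 2^(−5.775) = 0.0183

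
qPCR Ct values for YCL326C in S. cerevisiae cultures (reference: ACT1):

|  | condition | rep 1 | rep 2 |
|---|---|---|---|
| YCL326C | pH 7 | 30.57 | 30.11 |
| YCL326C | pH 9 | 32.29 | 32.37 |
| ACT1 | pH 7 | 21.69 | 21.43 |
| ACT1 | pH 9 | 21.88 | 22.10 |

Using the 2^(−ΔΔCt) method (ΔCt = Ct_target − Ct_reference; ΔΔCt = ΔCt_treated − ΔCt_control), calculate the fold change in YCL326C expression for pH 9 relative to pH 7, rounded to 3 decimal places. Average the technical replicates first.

Mean Ct: YCL326C pH 7 30.340; YCL326C pH 9 32.330; ACT1 pH 7 21.560; ACT1 pH 9 21.990
ΔCt(pH 7) = 30.340 − 21.560 = 8.780
ΔCt(pH 9) = 32.330 − 21.990 = 10.340
ΔΔCt = 10.340 − 8.780 = 1.560
Fold change = 2^(−1.560) = 0.3392

0.339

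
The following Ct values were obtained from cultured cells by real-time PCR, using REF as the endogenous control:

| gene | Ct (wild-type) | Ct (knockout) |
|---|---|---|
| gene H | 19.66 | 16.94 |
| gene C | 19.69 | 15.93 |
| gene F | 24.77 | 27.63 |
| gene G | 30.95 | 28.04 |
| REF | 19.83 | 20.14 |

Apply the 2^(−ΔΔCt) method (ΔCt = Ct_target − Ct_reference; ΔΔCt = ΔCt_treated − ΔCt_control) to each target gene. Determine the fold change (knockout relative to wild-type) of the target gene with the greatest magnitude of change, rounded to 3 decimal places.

gene H: ΔΔCt = (16.94−20.14) − (19.66−19.83) = -3.20 − (-0.17) = -3.03; fold change = 2^3.03 = 8.168
gene C: ΔΔCt = (15.93−20.14) − (19.69−19.83) = -4.21 − (-0.14) = -4.07; fold change = 2^4.07 = 16.795
gene F: ΔΔCt = (27.63−20.14) − (24.77−19.83) = 7.49 − 4.94 = 2.55; fold change = 2^-2.55 = 0.171
gene G: ΔΔCt = (28.04−20.14) − (30.95−19.83) = 7.90 − 11.12 = -3.22; fold change = 2^3.22 = 9.318
gene C has the largest |ΔΔCt| = 4.07.

16.795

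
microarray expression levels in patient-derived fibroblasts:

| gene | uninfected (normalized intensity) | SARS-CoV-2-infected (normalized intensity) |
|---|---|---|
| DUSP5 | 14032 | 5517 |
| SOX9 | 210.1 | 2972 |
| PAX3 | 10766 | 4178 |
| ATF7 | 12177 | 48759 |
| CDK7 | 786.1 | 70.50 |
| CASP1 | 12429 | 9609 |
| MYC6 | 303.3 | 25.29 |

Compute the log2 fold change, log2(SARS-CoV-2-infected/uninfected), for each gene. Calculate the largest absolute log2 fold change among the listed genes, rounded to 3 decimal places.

log2(5517/14032) = -1.347  (DUSP5)
log2(2972/210.1) = 3.822  (SOX9)
log2(4178/10766) = -1.366  (PAX3)
log2(48759/12177) = 2.002  (ATF7)
log2(70.50/786.1) = -3.479  (CDK7)
log2(9609/12429) = -0.371  (CASP1)
log2(25.29/303.3) = -3.584  (MYC6)
The largest magnitude belongs to SOX9.

3.822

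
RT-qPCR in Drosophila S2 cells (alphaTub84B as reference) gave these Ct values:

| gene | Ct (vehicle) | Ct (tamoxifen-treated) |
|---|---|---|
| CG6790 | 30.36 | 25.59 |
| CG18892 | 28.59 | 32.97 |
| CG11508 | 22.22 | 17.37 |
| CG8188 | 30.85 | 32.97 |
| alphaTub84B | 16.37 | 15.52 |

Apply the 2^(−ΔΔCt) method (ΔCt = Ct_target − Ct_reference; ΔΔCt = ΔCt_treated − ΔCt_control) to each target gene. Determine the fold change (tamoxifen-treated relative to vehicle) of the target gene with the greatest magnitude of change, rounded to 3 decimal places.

0.027

CG6790: ΔΔCt = (25.59−15.52) − (30.36−16.37) = 10.07 − 13.99 = -3.92; fold change = 2^3.92 = 15.137
CG18892: ΔΔCt = (32.97−15.52) − (28.59−16.37) = 17.45 − 12.22 = 5.23; fold change = 2^-5.23 = 0.027
CG11508: ΔΔCt = (17.37−15.52) − (22.22−16.37) = 1.85 − 5.85 = -4.00; fold change = 2^4.00 = 16.000
CG8188: ΔΔCt = (32.97−15.52) − (30.85−16.37) = 17.45 − 14.48 = 2.97; fold change = 2^-2.97 = 0.128
CG18892 has the largest |ΔΔCt| = 5.23.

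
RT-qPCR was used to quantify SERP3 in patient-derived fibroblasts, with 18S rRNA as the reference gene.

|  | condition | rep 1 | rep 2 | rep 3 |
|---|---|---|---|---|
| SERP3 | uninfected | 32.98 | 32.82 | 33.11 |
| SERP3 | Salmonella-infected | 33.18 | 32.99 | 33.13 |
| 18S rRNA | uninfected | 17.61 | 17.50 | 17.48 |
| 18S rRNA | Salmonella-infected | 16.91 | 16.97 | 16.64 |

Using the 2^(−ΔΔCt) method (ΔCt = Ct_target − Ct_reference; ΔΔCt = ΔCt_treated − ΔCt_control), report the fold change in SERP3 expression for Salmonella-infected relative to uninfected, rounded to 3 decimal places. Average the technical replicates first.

0.566

Mean Ct: SERP3 uninfected 32.970; SERP3 Salmonella-infected 33.100; 18S rRNA uninfected 17.530; 18S rRNA Salmonella-infected 16.840
ΔCt(uninfected) = 32.970 − 17.530 = 15.440
ΔCt(Salmonella-infected) = 33.100 − 16.840 = 16.260
ΔΔCt = 16.260 − 15.440 = 0.820
Fold change = 2^(−0.820) = 0.5664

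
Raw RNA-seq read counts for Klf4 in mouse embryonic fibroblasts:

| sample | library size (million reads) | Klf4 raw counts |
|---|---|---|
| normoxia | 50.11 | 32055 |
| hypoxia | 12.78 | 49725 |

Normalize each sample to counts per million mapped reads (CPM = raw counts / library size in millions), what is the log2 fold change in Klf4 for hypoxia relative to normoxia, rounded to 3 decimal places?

2.605

CPM(normoxia) = 32055 / 50.11 = 639.6927
CPM(hypoxia) = 49725 / 12.78 = 3890.8451
Fold change = 3890.8451 / 639.6927 = 6.08237
log2(6.08237) = 2.6046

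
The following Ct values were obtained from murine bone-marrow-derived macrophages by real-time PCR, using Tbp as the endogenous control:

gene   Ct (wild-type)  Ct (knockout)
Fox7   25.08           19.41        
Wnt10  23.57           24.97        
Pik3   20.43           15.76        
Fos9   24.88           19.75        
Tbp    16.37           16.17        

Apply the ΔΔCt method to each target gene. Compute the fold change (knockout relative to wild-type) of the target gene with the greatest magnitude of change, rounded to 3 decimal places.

44.324

Fox7: ΔΔCt = (19.41−16.17) − (25.08−16.37) = 3.24 − 8.71 = -5.47; fold change = 2^5.47 = 44.324
Wnt10: ΔΔCt = (24.97−16.17) − (23.57−16.37) = 8.80 − 7.20 = 1.60; fold change = 2^-1.60 = 0.330
Pik3: ΔΔCt = (15.76−16.17) − (20.43−16.37) = -0.41 − 4.06 = -4.47; fold change = 2^4.47 = 22.162
Fos9: ΔΔCt = (19.75−16.17) − (24.88−16.37) = 3.58 − 8.51 = -4.93; fold change = 2^4.93 = 30.484
Fox7 has the largest |ΔΔCt| = 5.47.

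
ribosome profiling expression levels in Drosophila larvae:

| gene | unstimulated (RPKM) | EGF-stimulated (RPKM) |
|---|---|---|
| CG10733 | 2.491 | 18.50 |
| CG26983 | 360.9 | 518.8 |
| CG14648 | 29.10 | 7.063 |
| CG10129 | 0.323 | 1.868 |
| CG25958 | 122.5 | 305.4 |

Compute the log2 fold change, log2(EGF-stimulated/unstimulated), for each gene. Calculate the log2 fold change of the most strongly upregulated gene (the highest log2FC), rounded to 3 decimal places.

log2(18.50/2.491) = 2.893  (CG10733)
log2(518.8/360.9) = 0.524  (CG26983)
log2(7.063/29.10) = -2.043  (CG14648)
log2(1.868/0.323) = 2.532  (CG10129)
log2(305.4/122.5) = 1.318  (CG25958)
CG10733 is most strongly upregulated.

2.893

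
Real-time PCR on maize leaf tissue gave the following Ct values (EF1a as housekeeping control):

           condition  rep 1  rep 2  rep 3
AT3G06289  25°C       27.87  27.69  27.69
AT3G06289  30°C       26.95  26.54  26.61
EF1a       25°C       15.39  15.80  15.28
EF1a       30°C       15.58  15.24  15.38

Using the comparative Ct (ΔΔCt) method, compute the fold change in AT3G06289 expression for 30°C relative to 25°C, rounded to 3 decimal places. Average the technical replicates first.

1.945

Mean Ct: AT3G06289 25°C 27.750; AT3G06289 30°C 26.700; EF1a 25°C 15.490; EF1a 30°C 15.400
ΔCt(25°C) = 27.750 − 15.490 = 12.260
ΔCt(30°C) = 26.700 − 15.400 = 11.300
ΔΔCt = 11.300 − 12.260 = -0.960
Fold change = 2^(−(-0.960)) = 2^0.960 = 1.9453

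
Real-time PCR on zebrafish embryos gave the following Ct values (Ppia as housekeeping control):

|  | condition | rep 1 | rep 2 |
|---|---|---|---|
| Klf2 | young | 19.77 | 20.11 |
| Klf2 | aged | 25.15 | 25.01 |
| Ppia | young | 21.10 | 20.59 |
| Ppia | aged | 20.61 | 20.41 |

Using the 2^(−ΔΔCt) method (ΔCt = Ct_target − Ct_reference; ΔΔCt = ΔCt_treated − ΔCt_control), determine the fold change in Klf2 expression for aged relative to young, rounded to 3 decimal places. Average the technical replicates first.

0.022

Mean Ct: Klf2 young 19.940; Klf2 aged 25.080; Ppia young 20.845; Ppia aged 20.510
ΔCt(young) = 19.940 − 20.845 = -0.905
ΔCt(aged) = 25.080 − 20.510 = 4.570
ΔΔCt = 4.570 − (-0.905) = 5.475
Fold change = 2^(−5.475) = 0.0225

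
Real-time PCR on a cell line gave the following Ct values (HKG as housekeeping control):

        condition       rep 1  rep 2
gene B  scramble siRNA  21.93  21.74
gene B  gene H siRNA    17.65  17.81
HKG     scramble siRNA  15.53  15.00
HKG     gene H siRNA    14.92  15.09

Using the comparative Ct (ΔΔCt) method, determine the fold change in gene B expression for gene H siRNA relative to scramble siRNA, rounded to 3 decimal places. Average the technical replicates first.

Mean Ct: gene B scramble siRNA 21.835; gene B gene H siRNA 17.730; HKG scramble siRNA 15.265; HKG gene H siRNA 15.005
ΔCt(scramble siRNA) = 21.835 − 15.265 = 6.570
ΔCt(gene H siRNA) = 17.730 − 15.005 = 2.725
ΔΔCt = 2.725 − 6.570 = -3.845
Fold change = 2^(−(-3.845)) = 2^3.845 = 14.3701

14.370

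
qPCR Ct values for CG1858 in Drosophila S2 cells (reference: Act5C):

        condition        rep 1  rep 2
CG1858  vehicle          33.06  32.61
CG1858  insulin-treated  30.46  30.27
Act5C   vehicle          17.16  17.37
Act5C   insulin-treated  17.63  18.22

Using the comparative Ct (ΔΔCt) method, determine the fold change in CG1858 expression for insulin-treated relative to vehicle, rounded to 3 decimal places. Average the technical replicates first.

8.754

Mean Ct: CG1858 vehicle 32.835; CG1858 insulin-treated 30.365; Act5C vehicle 17.265; Act5C insulin-treated 17.925
ΔCt(vehicle) = 32.835 − 17.265 = 15.570
ΔCt(insulin-treated) = 30.365 − 17.925 = 12.440
ΔΔCt = 12.440 − 15.570 = -3.130
Fold change = 2^(−(-3.130)) = 2^3.130 = 8.7543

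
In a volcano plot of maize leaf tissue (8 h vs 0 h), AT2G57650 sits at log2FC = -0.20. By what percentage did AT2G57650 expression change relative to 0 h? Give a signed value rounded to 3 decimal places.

-12.945%

Fold change = 2^(-0.20) = 0.8706
Percent change = (FC − 1) × 100% = (0.8706 − 1) × 100 = -12.945%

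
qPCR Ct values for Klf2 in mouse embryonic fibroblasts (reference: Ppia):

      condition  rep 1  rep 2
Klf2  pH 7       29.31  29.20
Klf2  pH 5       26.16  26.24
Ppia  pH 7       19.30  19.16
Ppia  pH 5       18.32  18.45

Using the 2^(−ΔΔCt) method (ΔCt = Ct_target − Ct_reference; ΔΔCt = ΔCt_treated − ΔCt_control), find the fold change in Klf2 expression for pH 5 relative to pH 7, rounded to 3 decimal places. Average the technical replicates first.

Mean Ct: Klf2 pH 7 29.255; Klf2 pH 5 26.200; Ppia pH 7 19.230; Ppia pH 5 18.385
ΔCt(pH 7) = 29.255 − 19.230 = 10.025
ΔCt(pH 5) = 26.200 − 18.385 = 7.815
ΔΔCt = 7.815 − 10.025 = -2.210
Fold change = 2^(−(-2.210)) = 2^2.210 = 4.6268

4.627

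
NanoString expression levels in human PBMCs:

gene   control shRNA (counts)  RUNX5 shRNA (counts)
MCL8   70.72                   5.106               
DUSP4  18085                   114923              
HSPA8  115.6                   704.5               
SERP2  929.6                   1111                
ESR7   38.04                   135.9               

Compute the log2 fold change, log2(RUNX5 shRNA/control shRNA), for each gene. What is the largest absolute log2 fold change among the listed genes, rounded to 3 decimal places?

log2(5.106/70.72) = -3.792  (MCL8)
log2(114923/18085) = 2.668  (DUSP4)
log2(704.5/115.6) = 2.607  (HSPA8)
log2(1111/929.6) = 0.257  (SERP2)
log2(135.9/38.04) = 1.837  (ESR7)
The largest magnitude belongs to MCL8.

3.792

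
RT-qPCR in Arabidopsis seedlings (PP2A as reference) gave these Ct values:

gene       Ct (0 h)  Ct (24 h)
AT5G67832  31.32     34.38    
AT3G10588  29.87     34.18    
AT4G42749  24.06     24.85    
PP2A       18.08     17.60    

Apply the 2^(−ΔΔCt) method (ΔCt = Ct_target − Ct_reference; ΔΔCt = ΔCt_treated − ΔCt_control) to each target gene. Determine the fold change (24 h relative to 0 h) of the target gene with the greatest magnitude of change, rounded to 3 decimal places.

0.036

AT5G67832: ΔΔCt = (34.38−17.60) − (31.32−18.08) = 16.78 − 13.24 = 3.54; fold change = 2^-3.54 = 0.086
AT3G10588: ΔΔCt = (34.18−17.60) − (29.87−18.08) = 16.58 − 11.79 = 4.79; fold change = 2^-4.79 = 0.036
AT4G42749: ΔΔCt = (24.85−17.60) − (24.06−18.08) = 7.25 − 5.98 = 1.27; fold change = 2^-1.27 = 0.415
AT3G10588 has the largest |ΔΔCt| = 4.79.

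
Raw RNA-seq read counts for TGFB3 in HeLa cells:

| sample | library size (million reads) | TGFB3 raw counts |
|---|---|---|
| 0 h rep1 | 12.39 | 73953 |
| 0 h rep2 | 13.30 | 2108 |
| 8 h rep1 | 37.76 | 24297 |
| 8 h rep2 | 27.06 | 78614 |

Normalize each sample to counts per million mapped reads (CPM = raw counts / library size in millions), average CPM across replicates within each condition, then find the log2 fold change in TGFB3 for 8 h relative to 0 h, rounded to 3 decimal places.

-0.788

CPM(0 h rep1) = 73953 / 12.39 = 5968.7651
CPM(0 h rep2) = 2108 / 13.30 = 158.4962
CPM(8 h rep1) = 24297 / 37.76 = 643.4587
CPM(8 h rep2) = 78614 / 27.06 = 2905.1737
mean CPM(0 h) = 3063.6307; mean CPM(8 h) = 1774.3162
Fold change = 1774.3162 / 3063.6307 = 0.57915
log2(0.57915) = -0.7880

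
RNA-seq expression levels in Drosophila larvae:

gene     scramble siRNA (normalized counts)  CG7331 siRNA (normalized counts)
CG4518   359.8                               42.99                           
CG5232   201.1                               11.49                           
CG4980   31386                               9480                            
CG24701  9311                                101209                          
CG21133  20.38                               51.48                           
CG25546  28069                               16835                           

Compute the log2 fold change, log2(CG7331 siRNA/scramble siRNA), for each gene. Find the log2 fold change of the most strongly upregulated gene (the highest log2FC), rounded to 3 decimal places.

log2(42.99/359.8) = -3.065  (CG4518)
log2(11.49/201.1) = -4.129  (CG5232)
log2(9480/31386) = -1.727  (CG4980)
log2(101209/9311) = 3.442  (CG24701)
log2(51.48/20.38) = 1.337  (CG21133)
log2(16835/28069) = -0.738  (CG25546)
CG24701 is most strongly upregulated.

3.442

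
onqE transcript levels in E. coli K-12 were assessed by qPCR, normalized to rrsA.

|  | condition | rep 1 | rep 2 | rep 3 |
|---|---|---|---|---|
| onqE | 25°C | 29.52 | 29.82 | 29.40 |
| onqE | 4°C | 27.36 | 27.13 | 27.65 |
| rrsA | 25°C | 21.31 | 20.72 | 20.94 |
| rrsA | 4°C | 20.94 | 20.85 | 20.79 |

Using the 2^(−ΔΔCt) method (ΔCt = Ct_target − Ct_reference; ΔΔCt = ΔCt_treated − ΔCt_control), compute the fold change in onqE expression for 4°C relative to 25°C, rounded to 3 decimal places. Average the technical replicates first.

Mean Ct: onqE 25°C 29.580; onqE 4°C 27.380; rrsA 25°C 20.990; rrsA 4°C 20.860
ΔCt(25°C) = 29.580 − 20.990 = 8.590
ΔCt(4°C) = 27.380 − 20.860 = 6.520
ΔΔCt = 6.520 − 8.590 = -2.070
Fold change = 2^(−(-2.070)) = 2^2.070 = 4.1989

4.199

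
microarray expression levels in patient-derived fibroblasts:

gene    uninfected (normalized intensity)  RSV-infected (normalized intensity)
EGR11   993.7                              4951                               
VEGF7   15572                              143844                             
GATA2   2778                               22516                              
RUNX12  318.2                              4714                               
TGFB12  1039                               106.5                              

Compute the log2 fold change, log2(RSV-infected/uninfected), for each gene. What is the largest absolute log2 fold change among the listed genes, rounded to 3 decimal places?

log2(4951/993.7) = 2.317  (EGR11)
log2(143844/15572) = 3.207  (VEGF7)
log2(22516/2778) = 3.019  (GATA2)
log2(4714/318.2) = 3.889  (RUNX12)
log2(106.5/1039) = -3.286  (TGFB12)
The largest magnitude belongs to RUNX12.

3.889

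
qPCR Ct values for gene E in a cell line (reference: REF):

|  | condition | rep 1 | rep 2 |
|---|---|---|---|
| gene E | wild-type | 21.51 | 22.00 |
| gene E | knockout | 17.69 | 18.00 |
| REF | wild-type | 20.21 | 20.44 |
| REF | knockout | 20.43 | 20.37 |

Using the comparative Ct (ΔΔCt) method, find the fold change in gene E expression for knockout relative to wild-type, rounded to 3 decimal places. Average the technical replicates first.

Mean Ct: gene E wild-type 21.755; gene E knockout 17.845; REF wild-type 20.325; REF knockout 20.400
ΔCt(wild-type) = 21.755 − 20.325 = 1.430
ΔCt(knockout) = 17.845 − 20.400 = -2.555
ΔΔCt = -2.555 − 1.430 = -3.985
Fold change = 2^(−(-3.985)) = 2^3.985 = 15.8345

15.835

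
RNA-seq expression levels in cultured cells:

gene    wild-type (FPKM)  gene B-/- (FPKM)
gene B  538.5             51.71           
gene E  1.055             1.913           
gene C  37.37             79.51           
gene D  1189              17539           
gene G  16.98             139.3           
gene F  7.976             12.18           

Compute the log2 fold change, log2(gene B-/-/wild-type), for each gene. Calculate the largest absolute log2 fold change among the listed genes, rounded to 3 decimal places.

3.883

log2(51.71/538.5) = -3.380  (gene B)
log2(1.913/1.055) = 0.859  (gene E)
log2(79.51/37.37) = 1.089  (gene C)
log2(17539/1189) = 3.883  (gene D)
log2(139.3/16.98) = 3.036  (gene G)
log2(12.18/7.976) = 0.611  (gene F)
The largest magnitude belongs to gene D.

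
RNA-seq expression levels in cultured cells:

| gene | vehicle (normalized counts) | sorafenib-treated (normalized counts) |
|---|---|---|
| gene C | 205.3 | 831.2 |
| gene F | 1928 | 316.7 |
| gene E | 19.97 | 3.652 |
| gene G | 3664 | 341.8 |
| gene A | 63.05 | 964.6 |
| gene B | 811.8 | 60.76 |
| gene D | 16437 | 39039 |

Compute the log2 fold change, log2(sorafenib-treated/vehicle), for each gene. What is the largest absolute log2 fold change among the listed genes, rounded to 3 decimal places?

log2(831.2/205.3) = 2.017  (gene C)
log2(316.7/1928) = -2.606  (gene F)
log2(3.652/19.97) = -2.451  (gene E)
log2(341.8/3664) = -3.422  (gene G)
log2(964.6/63.05) = 3.935  (gene A)
log2(60.76/811.8) = -3.740  (gene B)
log2(39039/16437) = 1.248  (gene D)
The largest magnitude belongs to gene A.

3.935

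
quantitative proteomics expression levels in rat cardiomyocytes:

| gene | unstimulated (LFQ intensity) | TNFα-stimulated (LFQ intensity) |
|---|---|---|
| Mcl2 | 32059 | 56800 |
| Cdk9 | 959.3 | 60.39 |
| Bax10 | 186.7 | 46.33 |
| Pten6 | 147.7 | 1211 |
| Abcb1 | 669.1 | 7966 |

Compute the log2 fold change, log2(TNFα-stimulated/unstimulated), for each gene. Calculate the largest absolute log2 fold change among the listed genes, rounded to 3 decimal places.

3.990

log2(56800/32059) = 0.825  (Mcl2)
log2(60.39/959.3) = -3.990  (Cdk9)
log2(46.33/186.7) = -2.011  (Bax10)
log2(1211/147.7) = 3.035  (Pten6)
log2(7966/669.1) = 3.574  (Abcb1)
The largest magnitude belongs to Cdk9.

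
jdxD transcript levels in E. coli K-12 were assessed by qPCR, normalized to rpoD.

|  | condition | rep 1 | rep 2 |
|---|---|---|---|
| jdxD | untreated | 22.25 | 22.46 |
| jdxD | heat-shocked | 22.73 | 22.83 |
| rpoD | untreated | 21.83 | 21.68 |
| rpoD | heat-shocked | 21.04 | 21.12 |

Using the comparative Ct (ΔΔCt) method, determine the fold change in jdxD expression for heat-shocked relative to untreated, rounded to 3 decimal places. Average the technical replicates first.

0.467

Mean Ct: jdxD untreated 22.355; jdxD heat-shocked 22.780; rpoD untreated 21.755; rpoD heat-shocked 21.080
ΔCt(untreated) = 22.355 − 21.755 = 0.600
ΔCt(heat-shocked) = 22.780 − 21.080 = 1.700
ΔΔCt = 1.700 − 0.600 = 1.100
Fold change = 2^(−1.100) = 0.4665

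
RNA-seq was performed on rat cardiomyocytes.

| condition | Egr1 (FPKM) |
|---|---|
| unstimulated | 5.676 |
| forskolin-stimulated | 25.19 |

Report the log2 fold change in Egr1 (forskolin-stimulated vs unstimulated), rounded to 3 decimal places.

Fold change = 25.19 / 5.676 = 4.4380
log2(4.4380) = 2.1499

2.150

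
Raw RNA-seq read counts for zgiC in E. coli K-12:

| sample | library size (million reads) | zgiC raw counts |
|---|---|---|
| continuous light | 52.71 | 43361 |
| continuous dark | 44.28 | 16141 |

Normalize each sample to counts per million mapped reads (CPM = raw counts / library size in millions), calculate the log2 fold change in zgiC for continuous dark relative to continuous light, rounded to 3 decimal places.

-1.174

CPM(continuous light) = 43361 / 52.71 = 822.6333
CPM(continuous dark) = 16141 / 44.28 = 364.5212
Fold change = 364.5212 / 822.6333 = 0.44312
log2(0.44312) = -1.1742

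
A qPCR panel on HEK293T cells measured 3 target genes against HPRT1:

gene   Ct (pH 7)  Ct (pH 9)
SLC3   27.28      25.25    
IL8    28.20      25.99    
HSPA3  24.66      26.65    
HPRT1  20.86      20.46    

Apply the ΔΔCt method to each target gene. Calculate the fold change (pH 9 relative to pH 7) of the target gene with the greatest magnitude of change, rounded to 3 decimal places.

SLC3: ΔΔCt = (25.25−20.46) − (27.28−20.86) = 4.79 − 6.42 = -1.63; fold change = 2^1.63 = 3.095
IL8: ΔΔCt = (25.99−20.46) − (28.20−20.86) = 5.53 − 7.34 = -1.81; fold change = 2^1.81 = 3.506
HSPA3: ΔΔCt = (26.65−20.46) − (24.66−20.86) = 6.19 − 3.80 = 2.39; fold change = 2^-2.39 = 0.191
HSPA3 has the largest |ΔΔCt| = 2.39.

0.191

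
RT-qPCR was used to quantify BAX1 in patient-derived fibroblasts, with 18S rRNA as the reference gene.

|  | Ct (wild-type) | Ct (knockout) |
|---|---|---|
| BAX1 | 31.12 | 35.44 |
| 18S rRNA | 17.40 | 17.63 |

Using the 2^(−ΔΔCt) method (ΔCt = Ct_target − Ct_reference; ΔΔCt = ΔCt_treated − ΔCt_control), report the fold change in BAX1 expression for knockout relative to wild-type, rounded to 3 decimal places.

ΔCt(wild-type) = 31.120 − 17.400 = 13.720
ΔCt(knockout) = 35.440 − 17.630 = 17.810
ΔΔCt = 17.810 − 13.720 = 4.090
Fold change = 2^(−4.090) = 0.0587

0.059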